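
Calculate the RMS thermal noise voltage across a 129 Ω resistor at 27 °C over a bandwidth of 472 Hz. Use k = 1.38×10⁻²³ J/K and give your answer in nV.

31.8 nV

T = 27 °C + 273.15 = 300.15 K
V_n = √(4kTRB)
4kTRB = 4 × 1.38×10⁻²³ × 300.15 × 1.29×10² × 4.72×10² = 1.01×10⁻¹⁵ V²
V_n = √(1.01×10⁻¹⁵) = 3.18×10⁻⁸ V = 31.8 nV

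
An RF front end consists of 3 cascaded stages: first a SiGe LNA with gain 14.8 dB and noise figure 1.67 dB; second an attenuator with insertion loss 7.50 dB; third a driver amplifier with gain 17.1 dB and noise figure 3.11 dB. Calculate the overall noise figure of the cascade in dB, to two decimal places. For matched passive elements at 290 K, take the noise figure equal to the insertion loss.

Convert to linear (a loss of L dB is a gain of −L dB): F_i = 10^(NF_i/10), G_i = 10^(G_i,dB/10)
  Stage 1: F_1 = 10^(1.67/10) = 1.469, G_1 = 10^(14.8/10) = 30.20
  Stage 2: F_2 = 10^(7.50/10) = 5.623, G_2 = 10^(−7.50/10) = 0.1778
  Stage 3: F_3 = 10^(3.11/10) = 2.046, G_3 = 10^(17.1/10) = 51.29
Friis cascade:
  F = 1.469 + (5.623 − 1)/30.20 + (2.046 − 1)/5.370 = 1.817
NF = 10 log₁₀(1.817) = 2.59 dB

2.59 dB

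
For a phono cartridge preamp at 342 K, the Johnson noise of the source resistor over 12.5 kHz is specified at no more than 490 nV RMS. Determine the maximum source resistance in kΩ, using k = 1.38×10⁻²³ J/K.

Johnson–Nyquist: V_n = √(4kTRB) ⇒ R = V_n² / (4kTB)
4kTB = 4 × 1.38×10⁻²³ × 342 × 1.25×10⁴ = 2.36×10⁻¹⁶
R = (4.90×10⁻⁷)² / 2.36×10⁻¹⁶ = 1.02×10³ Ω = 1.02 kΩ

1.02 kΩ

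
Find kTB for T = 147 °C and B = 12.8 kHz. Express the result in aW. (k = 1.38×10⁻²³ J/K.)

74.2 aW

T = 147 °C + 273.15 = 420.15 K
P_n = kTB = 1.38×10⁻²³ × 420.15 × 1.28×10⁴ = 7.42×10⁻¹⁷ W = 74.2 aW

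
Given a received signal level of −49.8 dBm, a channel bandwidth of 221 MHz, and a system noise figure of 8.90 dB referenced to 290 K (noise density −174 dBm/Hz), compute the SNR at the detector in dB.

Noise floor: N = −174 + 10 log₁₀(B) + NF
10 log₁₀(2.21×10⁸) = 83.44 dB
N = −174 + 83.44 + 8.90 = −81.66 dBm
SNR = P_sig − N = −49.8 − (−81.66) = 31.86 dB → 31.9 dB

31.9 dB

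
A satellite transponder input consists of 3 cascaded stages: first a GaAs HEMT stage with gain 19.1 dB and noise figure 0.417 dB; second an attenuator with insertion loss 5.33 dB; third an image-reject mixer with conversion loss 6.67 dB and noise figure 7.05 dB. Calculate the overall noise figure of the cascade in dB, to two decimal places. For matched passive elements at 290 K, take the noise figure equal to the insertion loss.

1.14 dB

Convert to linear (a loss of L dB is a gain of −L dB): F_i = 10^(NF_i/10), G_i = 10^(G_i,dB/10)
  Stage 1: F_1 = 10^(0.417/10) = 1.101, G_1 = 10^(19.1/10) = 81.28
  Stage 2: F_2 = 10^(5.33/10) = 3.412, G_2 = 10^(−5.33/10) = 0.2931
  Stage 3: F_3 = 10^(7.05/10) = 5.070, G_3 = 10^(−6.67/10) = 0.2153
Friis cascade:
  F = 1.101 + (3.412 − 1)/81.28 + (5.070 − 1)/23.82 = 1.301
NF = 10 log₁₀(1.301) = 1.14 dB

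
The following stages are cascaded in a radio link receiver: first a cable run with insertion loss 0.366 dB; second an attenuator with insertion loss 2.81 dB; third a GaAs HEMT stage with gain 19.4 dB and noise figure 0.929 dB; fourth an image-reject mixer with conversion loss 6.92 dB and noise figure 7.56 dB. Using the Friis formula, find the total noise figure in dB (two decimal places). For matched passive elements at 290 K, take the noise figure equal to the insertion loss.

Convert to linear (a loss of L dB is a gain of −L dB): F_i = 10^(NF_i/10), G_i = 10^(G_i,dB/10)
  Stage 1: F_1 = 10^(0.366/10) = 1.088, G_1 = 10^(−0.366/10) = 0.9192
  Stage 2: F_2 = 10^(2.81/10) = 1.910, G_2 = 10^(−2.81/10) = 0.5236
  Stage 3: F_3 = 10^(0.929/10) = 1.239, G_3 = 10^(19.4/10) = 87.10
  Stage 4: F_4 = 10^(7.56/10) = 5.702, G_4 = 10^(−6.92/10) = 0.2032
Friis cascade:
  F = 1.088 + (1.910 − 1)/0.9192 + (1.239 − 1)/0.4813 + (5.702 − 1)/41.92 = 2.686
NF = 10 log₁₀(2.686) = 4.29 dB

4.29 dB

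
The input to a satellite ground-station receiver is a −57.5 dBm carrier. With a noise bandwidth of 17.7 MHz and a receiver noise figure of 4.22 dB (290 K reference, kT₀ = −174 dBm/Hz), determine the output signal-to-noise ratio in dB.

39.8 dB

Noise floor: N = −174 + 10 log₁₀(B) + NF
10 log₁₀(1.77×10⁷) = 72.48 dB
N = −174 + 72.48 + 4.22 = −97.30 dBm
SNR = P_sig − N = −57.5 − (−97.30) = 39.80 dB → 39.8 dB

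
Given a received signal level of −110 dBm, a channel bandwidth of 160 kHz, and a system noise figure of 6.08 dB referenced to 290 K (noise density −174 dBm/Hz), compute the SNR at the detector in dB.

Noise floor: N = −174 + 10 log₁₀(B) + NF
10 log₁₀(1.60×10⁵) = 52.04 dB
N = −174 + 52.04 + 6.08 = −115.88 dBm
SNR = P_sig − N = −110 − (−115.88) = 5.88 dB → 5.9 dB

5.9 dB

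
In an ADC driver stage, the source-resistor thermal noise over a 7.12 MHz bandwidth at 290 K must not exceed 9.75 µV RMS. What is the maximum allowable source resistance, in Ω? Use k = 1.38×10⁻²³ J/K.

Johnson–Nyquist: V_n = √(4kTRB) ⇒ R = V_n² / (4kTB)
4kTB = 4 × 1.38×10⁻²³ × 290 × 7.12×10⁶ = 1.14×10⁻¹³
R = (9.75×10⁻⁶)² / 1.14×10⁻¹³ = 8.34×10² Ω = 834 Ω

834 Ω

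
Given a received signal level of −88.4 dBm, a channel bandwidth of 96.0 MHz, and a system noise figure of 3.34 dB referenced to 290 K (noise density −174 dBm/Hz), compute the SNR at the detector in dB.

2.4 dB

Noise floor: N = −174 + 10 log₁₀(B) + NF
10 log₁₀(9.60×10⁷) = 79.82 dB
N = −174 + 79.82 + 3.34 = −90.84 dBm
SNR = P_sig − N = −88.4 − (−90.84) = 2.44 dB → 2.4 dB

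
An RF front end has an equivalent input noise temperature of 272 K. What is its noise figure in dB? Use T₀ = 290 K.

F = 1 + T_e/T₀ = 1 + 272/290 = 1.93793
NF = 10 log₁₀(1.93793) = 2.87 dB

2.87 dB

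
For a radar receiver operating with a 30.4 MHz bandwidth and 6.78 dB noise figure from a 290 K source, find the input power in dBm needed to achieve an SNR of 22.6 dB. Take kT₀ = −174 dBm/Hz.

−69.8 dBm

Sensitivity = −174 + 10 log₁₀(B) + NF + SNR_min
= −174 + 74.83 + 6.78 + 22.6
= −69.79 dBm → −69.8 dBm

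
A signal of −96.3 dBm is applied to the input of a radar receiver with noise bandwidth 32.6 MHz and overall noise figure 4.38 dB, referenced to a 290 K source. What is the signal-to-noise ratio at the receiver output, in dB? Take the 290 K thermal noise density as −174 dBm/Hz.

−1.8 dB

Noise floor: N = −174 + 10 log₁₀(B) + NF
10 log₁₀(3.26×10⁷) = 75.13 dB
N = −174 + 75.13 + 4.38 = −94.49 dBm
SNR = P_sig − N = −96.3 − (−94.49) = −1.81 dB → −1.8 dB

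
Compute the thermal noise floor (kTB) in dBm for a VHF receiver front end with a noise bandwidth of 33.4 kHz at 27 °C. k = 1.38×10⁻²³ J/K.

T = 27 °C + 273.15 = 300.15 K
P_n = kTB = 1.38×10⁻²³ × 300.15 × 3.34×10⁴ = 1.38×10⁻¹⁶ W
In dBm: 10 log₁₀(1.38×10⁻¹⁶ / 10⁻³) = −128.6 dBm

−128.6 dBm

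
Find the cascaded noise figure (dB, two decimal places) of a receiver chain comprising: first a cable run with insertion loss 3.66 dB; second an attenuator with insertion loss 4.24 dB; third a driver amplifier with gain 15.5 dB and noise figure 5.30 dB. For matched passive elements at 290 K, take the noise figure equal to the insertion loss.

13.20 dB

Convert to linear (a loss of L dB is a gain of −L dB): F_i = 10^(NF_i/10), G_i = 10^(G_i,dB/10)
  Stage 1: F_1 = 10^(3.66/10) = 2.323, G_1 = 10^(−3.66/10) = 0.4305
  Stage 2: F_2 = 10^(4.24/10) = 2.655, G_2 = 10^(−4.24/10) = 0.3767
  Stage 3: F_3 = 10^(5.30/10) = 3.388, G_3 = 10^(15.5/10) = 35.48
Friis cascade:
  F = 2.323 + (2.655 − 1)/0.4305 + (3.388 − 1)/0.1622 = 20.89
NF = 10 log₁₀(20.89) = 13.20 dB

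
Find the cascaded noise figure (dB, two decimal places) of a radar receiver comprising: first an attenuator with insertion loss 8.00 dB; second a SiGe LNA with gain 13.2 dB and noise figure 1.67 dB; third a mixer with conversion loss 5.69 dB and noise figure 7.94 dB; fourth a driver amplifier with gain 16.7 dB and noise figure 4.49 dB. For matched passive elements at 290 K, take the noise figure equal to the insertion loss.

11.10 dB

Convert to linear (a loss of L dB is a gain of −L dB): F_i = 10^(NF_i/10), G_i = 10^(G_i,dB/10)
  Stage 1: F_1 = 10^(8.00/10) = 6.310, G_1 = 10^(−8.00/10) = 0.1585
  Stage 2: F_2 = 10^(1.67/10) = 1.469, G_2 = 10^(13.2/10) = 20.89
  Stage 3: F_3 = 10^(7.94/10) = 6.223, G_3 = 10^(−5.69/10) = 0.2698
  Stage 4: F_4 = 10^(4.49/10) = 2.812, G_4 = 10^(16.7/10) = 46.77
Friis cascade:
  F = 6.310 + (1.469 − 1)/0.1585 + (6.223 − 1)/3.311 + (2.812 − 1)/0.8933 = 12.87
NF = 10 log₁₀(12.87) = 11.10 dB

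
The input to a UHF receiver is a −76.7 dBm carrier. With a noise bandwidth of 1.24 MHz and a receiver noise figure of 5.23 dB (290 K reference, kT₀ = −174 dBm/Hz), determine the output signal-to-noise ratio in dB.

Noise floor: N = −174 + 10 log₁₀(B) + NF
10 log₁₀(1.24×10⁶) = 60.93 dB
N = −174 + 60.93 + 5.23 = −107.84 dBm
SNR = P_sig − N = −76.7 − (−107.84) = 31.14 dB → 31.1 dB

31.1 dB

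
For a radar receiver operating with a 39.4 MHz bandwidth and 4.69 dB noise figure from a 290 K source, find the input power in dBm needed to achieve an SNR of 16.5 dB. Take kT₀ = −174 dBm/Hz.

Sensitivity = −174 + 10 log₁₀(B) + NF + SNR_min
= −174 + 75.95 + 4.69 + 16.5
= −76.86 dBm → −76.9 dBm

−76.9 dBm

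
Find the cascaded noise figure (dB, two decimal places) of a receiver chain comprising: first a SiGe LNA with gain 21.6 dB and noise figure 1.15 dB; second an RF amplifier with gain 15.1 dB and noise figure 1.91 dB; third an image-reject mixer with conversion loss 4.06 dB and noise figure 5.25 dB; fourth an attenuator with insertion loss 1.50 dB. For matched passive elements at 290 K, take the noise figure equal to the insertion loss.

1.17 dB

Convert to linear (a loss of L dB is a gain of −L dB): F_i = 10^(NF_i/10), G_i = 10^(G_i,dB/10)
  Stage 1: F_1 = 10^(1.15/10) = 1.303, G_1 = 10^(21.6/10) = 144.5
  Stage 2: F_2 = 10^(1.91/10) = 1.552, G_2 = 10^(15.1/10) = 32.36
  Stage 3: F_3 = 10^(5.25/10) = 3.350, G_3 = 10^(−4.06/10) = 0.3926
  Stage 4: F_4 = 10^(1.50/10) = 1.413, G_4 = 10^(−1.50/10) = 0.7079
Friis cascade:
  F = 1.303 + (1.552 − 1)/144.5 + (3.350 − 1)/4677 + (1.413 − 1)/1837 = 1.308
NF = 10 log₁₀(1.308) = 1.17 dB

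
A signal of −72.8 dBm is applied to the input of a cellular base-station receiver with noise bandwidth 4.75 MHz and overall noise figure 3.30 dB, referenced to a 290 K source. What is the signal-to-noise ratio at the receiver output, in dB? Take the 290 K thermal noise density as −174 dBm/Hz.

Noise floor: N = −174 + 10 log₁₀(B) + NF
10 log₁₀(4.75×10⁶) = 66.77 dB
N = −174 + 66.77 + 3.30 = −103.93 dBm
SNR = P_sig − N = −72.8 − (−103.93) = 31.13 dB → 31.1 dB

31.1 dB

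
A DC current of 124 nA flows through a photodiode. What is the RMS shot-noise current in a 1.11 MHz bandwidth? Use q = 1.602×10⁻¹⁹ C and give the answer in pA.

210 pA

I_n = √(2qI·B)
2qI·B = 2 × 1.602×10⁻¹⁹ × 1.24×10⁻⁷ × 1.11×10⁶ = 4.41×10⁻²⁰ A²
I_n = √(4.41×10⁻²⁰) = 2.10×10⁻¹⁰ A = 210 pA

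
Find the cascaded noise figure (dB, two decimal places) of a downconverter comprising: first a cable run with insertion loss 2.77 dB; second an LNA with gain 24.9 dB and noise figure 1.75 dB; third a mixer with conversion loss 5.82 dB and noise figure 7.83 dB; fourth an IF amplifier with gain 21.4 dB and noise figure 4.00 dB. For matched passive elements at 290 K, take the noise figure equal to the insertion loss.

4.62 dB

Convert to linear (a loss of L dB is a gain of −L dB): F_i = 10^(NF_i/10), G_i = 10^(G_i,dB/10)
  Stage 1: F_1 = 10^(2.77/10) = 1.892, G_1 = 10^(−2.77/10) = 0.5284
  Stage 2: F_2 = 10^(1.75/10) = 1.496, G_2 = 10^(24.9/10) = 309.0
  Stage 3: F_3 = 10^(7.83/10) = 6.067, G_3 = 10^(−5.82/10) = 0.2618
  Stage 4: F_4 = 10^(4.00/10) = 2.512, G_4 = 10^(21.4/10) = 138.0
Friis cascade:
  F = 1.892 + (1.496 − 1)/0.5284 + (6.067 − 1)/163.3 + (2.512 − 1)/42.76 = 2.898
NF = 10 log₁₀(2.898) = 4.62 dB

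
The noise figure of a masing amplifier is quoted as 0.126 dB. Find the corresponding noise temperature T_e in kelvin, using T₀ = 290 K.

8.54 K

F = 10^(0.126/10) = 1.02944
T_e = (F − 1)·T₀ = (1.02944 − 1) × 290 = 8.54 K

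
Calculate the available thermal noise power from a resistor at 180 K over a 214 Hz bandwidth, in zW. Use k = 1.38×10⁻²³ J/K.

532 zW

P_n = kTB = 1.38×10⁻²³ × 180 × 2.14×10² = 5.32×10⁻¹⁹ W = 532 zW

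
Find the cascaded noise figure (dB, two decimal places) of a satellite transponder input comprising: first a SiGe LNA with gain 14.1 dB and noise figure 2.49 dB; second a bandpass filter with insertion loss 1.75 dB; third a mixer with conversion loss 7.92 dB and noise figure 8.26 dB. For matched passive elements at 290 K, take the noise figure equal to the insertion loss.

3.27 dB

Convert to linear (a loss of L dB is a gain of −L dB): F_i = 10^(NF_i/10), G_i = 10^(G_i,dB/10)
  Stage 1: F_1 = 10^(2.49/10) = 1.774, G_1 = 10^(14.1/10) = 25.70
  Stage 2: F_2 = 10^(1.75/10) = 1.496, G_2 = 10^(−1.75/10) = 0.6683
  Stage 3: F_3 = 10^(8.26/10) = 6.699, G_3 = 10^(−7.92/10) = 0.1614
Friis cascade:
  F = 1.774 + (1.496 − 1)/25.70 + (6.699 − 1)/17.18 = 2.125
NF = 10 log₁₀(2.125) = 3.27 dB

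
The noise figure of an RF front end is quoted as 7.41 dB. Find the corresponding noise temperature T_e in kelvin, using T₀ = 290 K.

F = 10^(7.41/10) = 5.50808
T_e = (F − 1)·T₀ = (5.50808 − 1) × 290 = 1307 K

1307 K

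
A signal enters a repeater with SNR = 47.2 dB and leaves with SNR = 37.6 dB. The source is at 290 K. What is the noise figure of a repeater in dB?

NF (dB) = SNR_in(dB) − SNR_out(dB) when the source is at T₀
NF = 47.2 − 37.6 = 9.6 dB

9.6 dB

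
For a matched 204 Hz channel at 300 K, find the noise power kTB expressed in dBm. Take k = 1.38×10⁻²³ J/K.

P_n = kTB = 1.38×10⁻²³ × 300 × 2.04×10² = 8.45×10⁻¹⁹ W
In dBm: 10 log₁₀(8.45×10⁻¹⁹ / 10⁻³) = −150.7 dBm

−150.7 dBm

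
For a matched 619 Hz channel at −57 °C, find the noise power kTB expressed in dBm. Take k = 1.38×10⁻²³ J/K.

T = −57 °C + 273.15 = 216.15 K
P_n = kTB = 1.38×10⁻²³ × 216.15 × 6.19×10² = 1.85×10⁻¹⁸ W
In dBm: 10 log₁₀(1.85×10⁻¹⁸ / 10⁻³) = −147.3 dBm

−147.3 dBm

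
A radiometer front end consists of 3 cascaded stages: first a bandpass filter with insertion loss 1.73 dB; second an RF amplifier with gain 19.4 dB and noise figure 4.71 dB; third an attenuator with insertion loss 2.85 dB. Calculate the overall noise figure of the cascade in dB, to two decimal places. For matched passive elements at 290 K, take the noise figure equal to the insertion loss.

6.46 dB

Convert to linear (a loss of L dB is a gain of −L dB): F_i = 10^(NF_i/10), G_i = 10^(G_i,dB/10)
  Stage 1: F_1 = 10^(1.73/10) = 1.489, G_1 = 10^(−1.73/10) = 0.6714
  Stage 2: F_2 = 10^(4.71/10) = 2.958, G_2 = 10^(19.4/10) = 87.10
  Stage 3: F_3 = 10^(2.85/10) = 1.928, G_3 = 10^(−2.85/10) = 0.5188
Friis cascade:
  F = 1.489 + (2.958 − 1)/0.6714 + (1.928 − 1)/58.48 = 4.421
NF = 10 log₁₀(4.421) = 6.46 dB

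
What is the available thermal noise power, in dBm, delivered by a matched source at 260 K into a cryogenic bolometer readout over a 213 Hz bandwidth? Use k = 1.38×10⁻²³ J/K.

−151.2 dBm

P_n = kTB = 1.38×10⁻²³ × 260 × 2.13×10² = 7.64×10⁻¹⁹ W
In dBm: 10 log₁₀(7.64×10⁻¹⁹ / 10⁻³) = −151.2 dBm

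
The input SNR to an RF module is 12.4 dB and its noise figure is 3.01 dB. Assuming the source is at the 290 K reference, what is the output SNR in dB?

By definition F = SNR_in/SNR_out, so in dB: SNR_out = SNR_in − NF
SNR_out = 12.4 − 3.01 = 9.39 dB

9.39 dB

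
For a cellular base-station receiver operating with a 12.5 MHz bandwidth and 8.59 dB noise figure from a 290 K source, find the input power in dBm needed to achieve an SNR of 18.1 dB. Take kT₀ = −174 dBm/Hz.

−76.3 dBm

Sensitivity = −174 + 10 log₁₀(B) + NF + SNR_min
= −174 + 70.97 + 8.59 + 18.1
= −76.34 dBm → −76.3 dBm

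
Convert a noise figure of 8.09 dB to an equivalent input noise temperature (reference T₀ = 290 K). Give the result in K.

1578 K

F = 10^(8.09/10) = 6.44169
T_e = (F − 1)·T₀ = (6.44169 − 1) × 290 = 1578 K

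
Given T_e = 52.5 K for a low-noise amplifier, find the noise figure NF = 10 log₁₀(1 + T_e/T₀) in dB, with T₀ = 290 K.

F = 1 + T_e/T₀ = 1 + 52.5/290 = 1.18103
NF = 10 log₁₀(1.18103) = 0.723 dB

0.723 dB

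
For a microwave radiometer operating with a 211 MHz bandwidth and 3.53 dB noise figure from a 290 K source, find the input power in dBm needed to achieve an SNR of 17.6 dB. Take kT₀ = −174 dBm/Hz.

−69.6 dBm

Sensitivity = −174 + 10 log₁₀(B) + NF + SNR_min
= −174 + 83.24 + 3.53 + 17.6
= −69.63 dBm → −69.6 dBm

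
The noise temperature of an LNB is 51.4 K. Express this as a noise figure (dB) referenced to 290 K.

0.709 dB

F = 1 + T_e/T₀ = 1 + 51.4/290 = 1.17724
NF = 10 log₁₀(1.17724) = 0.709 dB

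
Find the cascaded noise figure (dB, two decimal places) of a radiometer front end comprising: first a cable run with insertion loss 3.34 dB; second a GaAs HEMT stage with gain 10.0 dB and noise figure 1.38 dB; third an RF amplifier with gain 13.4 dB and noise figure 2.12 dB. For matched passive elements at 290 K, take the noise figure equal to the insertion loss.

Convert to linear (a loss of L dB is a gain of −L dB): F_i = 10^(NF_i/10), G_i = 10^(G_i,dB/10)
  Stage 1: F_1 = 10^(3.34/10) = 2.158, G_1 = 10^(−3.34/10) = 0.4634
  Stage 2: F_2 = 10^(1.38/10) = 1.374, G_2 = 10^(10.0/10) = 10.00
  Stage 3: F_3 = 10^(2.12/10) = 1.629, G_3 = 10^(13.4/10) = 21.88
Friis cascade:
  F = 2.158 + (1.374 − 1)/0.4634 + (1.629 − 1)/4.634 = 3.101
NF = 10 log₁₀(3.101) = 4.91 dB

4.91 dB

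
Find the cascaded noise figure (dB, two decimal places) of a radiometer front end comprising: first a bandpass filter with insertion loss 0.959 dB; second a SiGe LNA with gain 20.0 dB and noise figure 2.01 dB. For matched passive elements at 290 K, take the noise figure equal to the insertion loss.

2.97 dB

Convert to linear (a loss of L dB is a gain of −L dB): F_i = 10^(NF_i/10), G_i = 10^(G_i,dB/10)
  Stage 1: F_1 = 10^(0.959/10) = 1.247, G_1 = 10^(−0.959/10) = 0.8019
  Stage 2: F_2 = 10^(2.01/10) = 1.589, G_2 = 10^(20.0/10) = 100.0
Friis cascade:
  F = 1.247 + (1.589 − 1)/0.8019 = 1.981
NF = 10 log₁₀(1.981) = 2.97 dB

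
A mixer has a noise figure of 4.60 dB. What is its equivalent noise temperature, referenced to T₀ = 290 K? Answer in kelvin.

546 K

F = 10^(4.60/10) = 2.88403
T_e = (F − 1)·T₀ = (2.88403 − 1) × 290 = 546 K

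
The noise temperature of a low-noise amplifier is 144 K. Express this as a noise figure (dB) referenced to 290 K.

F = 1 + T_e/T₀ = 1 + 144/290 = 1.49655
NF = 10 log₁₀(1.49655) = 1.75 dB

1.75 dB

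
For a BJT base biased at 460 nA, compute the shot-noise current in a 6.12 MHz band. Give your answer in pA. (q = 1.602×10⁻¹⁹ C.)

I_n = √(2qI·B)
2qI·B = 2 × 1.602×10⁻¹⁹ × 4.60×10⁻⁷ × 6.12×10⁶ = 9.02×10⁻¹⁹ A²
I_n = √(9.02×10⁻¹⁹) = 9.50×10⁻¹⁰ A = 950 pA

950 pA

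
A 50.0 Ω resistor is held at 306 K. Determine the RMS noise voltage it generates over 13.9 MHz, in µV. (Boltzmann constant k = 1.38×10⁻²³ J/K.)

V_n = √(4kTRB)
4kTRB = 4 × 1.38×10⁻²³ × 306 × 5.00×10¹ × 1.39×10⁷ = 1.17×10⁻¹¹ V²
V_n = √(1.17×10⁻¹¹) = 3.43×10⁻⁶ V = 3.43 µV

3.43 µV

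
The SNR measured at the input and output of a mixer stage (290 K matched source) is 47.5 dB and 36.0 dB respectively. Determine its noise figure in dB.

11.5 dB

NF (dB) = SNR_in(dB) − SNR_out(dB) when the source is at T₀
NF = 47.5 − 36.0 = 11.5 dB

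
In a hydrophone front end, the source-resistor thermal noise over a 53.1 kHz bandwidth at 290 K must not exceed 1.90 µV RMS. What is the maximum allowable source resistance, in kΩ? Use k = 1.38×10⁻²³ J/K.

Johnson–Nyquist: V_n = √(4kTRB) ⇒ R = V_n² / (4kTB)
4kTB = 4 × 1.38×10⁻²³ × 290 × 5.31×10⁴ = 8.50×10⁻¹⁶
R = (1.90×10⁻⁶)² / 8.50×10⁻¹⁶ = 4.25×10³ Ω = 4.25 kΩ

4.25 kΩ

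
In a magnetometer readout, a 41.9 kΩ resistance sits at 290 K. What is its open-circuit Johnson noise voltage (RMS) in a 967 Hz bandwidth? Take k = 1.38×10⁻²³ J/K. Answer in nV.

V_n = √(4kTRB)
4kTRB = 4 × 1.38×10⁻²³ × 290 × 4.19×10⁴ × 9.67×10² = 6.49×10⁻¹³ V²
V_n = √(6.49×10⁻¹³) = 8.05×10⁻⁷ V = 805 nV

805 nV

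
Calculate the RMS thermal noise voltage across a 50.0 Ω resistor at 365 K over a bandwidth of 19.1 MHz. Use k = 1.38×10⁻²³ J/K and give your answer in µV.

4.39 µV

V_n = √(4kTRB)
4kTRB = 4 × 1.38×10⁻²³ × 365 × 5.00×10¹ × 1.91×10⁷ = 1.92×10⁻¹¹ V²
V_n = √(1.92×10⁻¹¹) = 4.39×10⁻⁶ V = 4.39 µV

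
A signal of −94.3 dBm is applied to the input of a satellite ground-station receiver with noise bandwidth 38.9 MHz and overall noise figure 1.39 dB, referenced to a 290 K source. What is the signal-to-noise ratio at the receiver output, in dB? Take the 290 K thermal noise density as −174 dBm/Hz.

Noise floor: N = −174 + 10 log₁₀(B) + NF
10 log₁₀(3.89×10⁷) = 75.9 dB
N = −174 + 75.9 + 1.39 = −96.71 dBm
SNR = P_sig − N = −94.3 − (−96.71) = 2.41 dB → 2.4 dB

2.4 dB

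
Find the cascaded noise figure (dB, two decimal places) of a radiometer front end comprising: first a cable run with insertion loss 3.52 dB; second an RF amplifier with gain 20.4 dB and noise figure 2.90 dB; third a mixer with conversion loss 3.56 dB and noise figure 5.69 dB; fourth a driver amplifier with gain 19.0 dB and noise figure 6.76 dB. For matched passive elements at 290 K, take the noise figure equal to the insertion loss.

6.64 dB

Convert to linear (a loss of L dB is a gain of −L dB): F_i = 10^(NF_i/10), G_i = 10^(G_i,dB/10)
  Stage 1: F_1 = 10^(3.52/10) = 2.249, G_1 = 10^(−3.52/10) = 0.4446
  Stage 2: F_2 = 10^(2.90/10) = 1.950, G_2 = 10^(20.4/10) = 109.6
  Stage 3: F_3 = 10^(5.69/10) = 3.707, G_3 = 10^(−3.56/10) = 0.4406
  Stage 4: F_4 = 10^(6.76/10) = 4.742, G_4 = 10^(19.0/10) = 79.43
Friis cascade:
  F = 2.249 + (1.950 − 1)/0.4446 + (3.707 − 1)/48.75 + (4.742 − 1)/21.48 = 4.615
NF = 10 log₁₀(4.615) = 6.64 dB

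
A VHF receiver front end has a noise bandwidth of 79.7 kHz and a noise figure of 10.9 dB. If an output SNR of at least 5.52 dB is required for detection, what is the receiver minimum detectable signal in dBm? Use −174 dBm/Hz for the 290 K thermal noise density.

−108.6 dBm

Sensitivity = −174 + 10 log₁₀(B) + NF + SNR_min
= −174 + 49.01 + 10.9 + 5.52
= −108.57 dBm → −108.6 dBm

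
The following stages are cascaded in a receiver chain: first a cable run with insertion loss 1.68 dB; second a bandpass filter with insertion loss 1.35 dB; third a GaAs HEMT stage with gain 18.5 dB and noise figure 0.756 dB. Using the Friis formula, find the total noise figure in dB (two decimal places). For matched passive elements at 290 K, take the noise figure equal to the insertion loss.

Convert to linear (a loss of L dB is a gain of −L dB): F_i = 10^(NF_i/10), G_i = 10^(G_i,dB/10)
  Stage 1: F_1 = 10^(1.68/10) = 1.472, G_1 = 10^(−1.68/10) = 0.6792
  Stage 2: F_2 = 10^(1.35/10) = 1.365, G_2 = 10^(−1.35/10) = 0.7328
  Stage 3: F_3 = 10^(0.756/10) = 1.190, G_3 = 10^(18.5/10) = 70.79
Friis cascade:
  F = 1.472 + (1.365 − 1)/0.6792 + (1.190 − 1)/0.4977 = 2.391
NF = 10 log₁₀(2.391) = 3.79 dB

3.79 dB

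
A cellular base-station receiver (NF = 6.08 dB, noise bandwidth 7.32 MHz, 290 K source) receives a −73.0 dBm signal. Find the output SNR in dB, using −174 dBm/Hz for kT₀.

26.3 dB

Noise floor: N = −174 + 10 log₁₀(B) + NF
10 log₁₀(7.32×10⁶) = 68.65 dB
N = −174 + 68.65 + 6.08 = −99.27 dBm
SNR = P_sig − N = −73.0 − (−99.27) = 26.27 dB → 26.3 dB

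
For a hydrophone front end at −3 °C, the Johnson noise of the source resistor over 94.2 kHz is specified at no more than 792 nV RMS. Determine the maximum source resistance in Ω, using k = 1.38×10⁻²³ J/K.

447 Ω

T = −3 °C + 273.15 = 270.15 K
Johnson–Nyquist: V_n = √(4kTRB) ⇒ R = V_n² / (4kTB)
4kTB = 4 × 1.38×10⁻²³ × 270.15 × 9.42×10⁴ = 1.40×10⁻¹⁵
R = (7.92×10⁻⁷)² / 1.40×10⁻¹⁵ = 4.47×10² Ω = 447 Ω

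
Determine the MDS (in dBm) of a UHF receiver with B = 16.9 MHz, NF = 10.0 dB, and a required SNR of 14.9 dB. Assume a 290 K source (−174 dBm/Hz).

Sensitivity = −174 + 10 log₁₀(B) + NF + SNR_min
= −174 + 72.28 + 10.0 + 14.9
= −76.82 dBm → −76.8 dBm

−76.8 dBm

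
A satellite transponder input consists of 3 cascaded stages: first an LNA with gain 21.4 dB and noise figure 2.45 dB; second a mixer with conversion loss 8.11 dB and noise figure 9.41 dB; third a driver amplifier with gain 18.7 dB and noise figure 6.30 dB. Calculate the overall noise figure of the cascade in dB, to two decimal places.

Convert to linear (a loss of L dB is a gain of −L dB): F_i = 10^(NF_i/10), G_i = 10^(G_i,dB/10)
  Stage 1: F_1 = 10^(2.45/10) = 1.758, G_1 = 10^(21.4/10) = 138.0
  Stage 2: F_2 = 10^(9.41/10) = 8.730, G_2 = 10^(−8.11/10) = 0.1545
  Stage 3: F_3 = 10^(6.30/10) = 4.266, G_3 = 10^(18.7/10) = 74.13
Friis cascade:
  F = 1.758 + (8.730 − 1)/138.0 + (4.266 − 1)/21.33 = 1.967
NF = 10 log₁₀(1.967) = 2.94 dB

2.94 dB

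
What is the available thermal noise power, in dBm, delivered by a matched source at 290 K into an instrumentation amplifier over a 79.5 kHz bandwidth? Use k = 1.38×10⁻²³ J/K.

P_n = kTB = 1.38×10⁻²³ × 290 × 7.95×10⁴ = 3.18×10⁻¹⁶ W
In dBm: 10 log₁₀(3.18×10⁻¹⁶ / 10⁻³) = −125.0 dBm

−125.0 dBm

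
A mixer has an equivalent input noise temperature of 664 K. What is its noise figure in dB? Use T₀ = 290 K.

5.17 dB

F = 1 + T_e/T₀ = 1 + 664/290 = 3.28966
NF = 10 log₁₀(3.28966) = 5.17 dB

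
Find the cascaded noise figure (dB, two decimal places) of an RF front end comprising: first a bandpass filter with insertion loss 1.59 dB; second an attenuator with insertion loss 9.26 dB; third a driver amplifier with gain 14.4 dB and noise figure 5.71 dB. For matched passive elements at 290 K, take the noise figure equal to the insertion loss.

16.56 dB

Convert to linear (a loss of L dB is a gain of −L dB): F_i = 10^(NF_i/10), G_i = 10^(G_i,dB/10)
  Stage 1: F_1 = 10^(1.59/10) = 1.442, G_1 = 10^(−1.59/10) = 0.6934
  Stage 2: F_2 = 10^(9.26/10) = 8.433, G_2 = 10^(−9.26/10) = 0.1186
  Stage 3: F_3 = 10^(5.71/10) = 3.724, G_3 = 10^(14.4/10) = 27.54
Friis cascade:
  F = 1.442 + (8.433 − 1)/0.6934 + (3.724 − 1)/0.08222 = 45.29
NF = 10 log₁₀(45.29) = 16.56 dB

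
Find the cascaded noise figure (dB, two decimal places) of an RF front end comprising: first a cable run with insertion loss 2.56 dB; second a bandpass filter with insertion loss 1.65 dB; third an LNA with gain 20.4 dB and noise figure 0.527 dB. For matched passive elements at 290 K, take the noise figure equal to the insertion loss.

Convert to linear (a loss of L dB is a gain of −L dB): F_i = 10^(NF_i/10), G_i = 10^(G_i,dB/10)
  Stage 1: F_1 = 10^(2.56/10) = 1.803, G_1 = 10^(−2.56/10) = 0.5546
  Stage 2: F_2 = 10^(1.65/10) = 1.462, G_2 = 10^(−1.65/10) = 0.6839
  Stage 3: F_3 = 10^(0.527/10) = 1.129, G_3 = 10^(20.4/10) = 109.6
Friis cascade:
  F = 1.803 + (1.462 − 1)/0.5546 + (1.129 − 1)/0.3793 = 2.976
NF = 10 log₁₀(2.976) = 4.74 dB

4.74 dB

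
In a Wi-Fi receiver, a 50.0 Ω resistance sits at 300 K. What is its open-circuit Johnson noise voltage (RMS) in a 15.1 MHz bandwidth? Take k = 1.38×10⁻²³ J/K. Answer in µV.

V_n = √(4kTRB)
4kTRB = 4 × 1.38×10⁻²³ × 300 × 5.00×10¹ × 1.51×10⁷ = 1.25×10⁻¹¹ V²
V_n = √(1.25×10⁻¹¹) = 3.54×10⁻⁶ V = 3.54 µV

3.54 µV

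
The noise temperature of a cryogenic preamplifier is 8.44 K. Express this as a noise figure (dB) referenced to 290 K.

F = 1 + T_e/T₀ = 1 + 8.44/290 = 1.0291
NF = 10 log₁₀(1.0291) = 0.125 dB

0.125 dB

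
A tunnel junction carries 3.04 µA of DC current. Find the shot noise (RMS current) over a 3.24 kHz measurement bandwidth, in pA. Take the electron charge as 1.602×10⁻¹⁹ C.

56.2 pA

I_n = √(2qI·B)
2qI·B = 2 × 1.602×10⁻¹⁹ × 3.04×10⁻⁶ × 3.24×10³ = 3.16×10⁻²¹ A²
I_n = √(3.16×10⁻²¹) = 5.62×10⁻¹¹ A = 56.2 pA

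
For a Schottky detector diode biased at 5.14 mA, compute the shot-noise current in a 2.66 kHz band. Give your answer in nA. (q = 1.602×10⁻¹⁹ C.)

2.09 nA

I_n = √(2qI·B)
2qI·B = 2 × 1.602×10⁻¹⁹ × 5.14×10⁻³ × 2.66×10³ = 4.38×10⁻¹⁸ A²
I_n = √(4.38×10⁻¹⁸) = 2.09×10⁻⁹ A = 2.09 nA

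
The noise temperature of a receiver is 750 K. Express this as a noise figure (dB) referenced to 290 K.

F = 1 + T_e/T₀ = 1 + 750/290 = 3.58621
NF = 10 log₁₀(3.58621) = 5.55 dB

5.55 dB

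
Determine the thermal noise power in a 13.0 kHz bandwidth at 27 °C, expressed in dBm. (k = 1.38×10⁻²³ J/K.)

T = 27 °C + 273.15 = 300.15 K
P_n = kTB = 1.38×10⁻²³ × 300.15 × 1.30×10⁴ = 5.38×10⁻¹⁷ W
In dBm: 10 log₁₀(5.38×10⁻¹⁷ / 10⁻³) = −132.7 dBm

−132.7 dBm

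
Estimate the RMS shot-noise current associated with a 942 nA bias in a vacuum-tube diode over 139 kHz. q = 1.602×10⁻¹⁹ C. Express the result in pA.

205 pA

I_n = √(2qI·B)
2qI·B = 2 × 1.602×10⁻¹⁹ × 9.42×10⁻⁷ × 1.39×10⁵ = 4.20×10⁻²⁰ A²
I_n = √(4.20×10⁻²⁰) = 2.05×10⁻¹⁰ A = 205 pA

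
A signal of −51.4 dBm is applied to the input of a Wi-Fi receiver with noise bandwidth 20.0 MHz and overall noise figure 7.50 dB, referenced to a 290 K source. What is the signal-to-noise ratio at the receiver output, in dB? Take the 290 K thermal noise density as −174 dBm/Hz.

42.1 dB

Noise floor: N = −174 + 10 log₁₀(B) + NF
10 log₁₀(2.00×10⁷) = 73.01 dB
N = −174 + 73.01 + 7.50 = −93.49 dBm
SNR = P_sig − N = −51.4 − (−93.49) = 42.09 dB → 42.1 dB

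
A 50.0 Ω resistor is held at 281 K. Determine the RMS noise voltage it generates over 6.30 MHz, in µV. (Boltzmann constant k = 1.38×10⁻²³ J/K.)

2.21 µV

V_n = √(4kTRB)
4kTRB = 4 × 1.38×10⁻²³ × 281 × 5.00×10¹ × 6.30×10⁶ = 4.89×10⁻¹² V²
V_n = √(4.89×10⁻¹²) = 2.21×10⁻⁶ V = 2.21 µV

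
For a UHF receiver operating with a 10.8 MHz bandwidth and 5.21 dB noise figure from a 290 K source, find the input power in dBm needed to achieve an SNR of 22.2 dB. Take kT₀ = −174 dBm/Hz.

−76.3 dBm

Sensitivity = −174 + 10 log₁₀(B) + NF + SNR_min
= −174 + 70.33 + 5.21 + 22.2
= −76.26 dBm → −76.3 dBm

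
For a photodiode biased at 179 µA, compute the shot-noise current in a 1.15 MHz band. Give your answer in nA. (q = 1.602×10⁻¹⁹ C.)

8.12 nA

I_n = √(2qI·B)
2qI·B = 2 × 1.602×10⁻¹⁹ × 1.79×10⁻⁴ × 1.15×10⁶ = 6.60×10⁻¹⁷ A²
I_n = √(6.60×10⁻¹⁷) = 8.12×10⁻⁹ A = 8.12 nA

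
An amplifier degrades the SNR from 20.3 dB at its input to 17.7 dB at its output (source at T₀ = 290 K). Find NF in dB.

NF (dB) = SNR_in(dB) − SNR_out(dB) when the source is at T₀
NF = 20.3 − 17.7 = 2.6 dB

2.6 dB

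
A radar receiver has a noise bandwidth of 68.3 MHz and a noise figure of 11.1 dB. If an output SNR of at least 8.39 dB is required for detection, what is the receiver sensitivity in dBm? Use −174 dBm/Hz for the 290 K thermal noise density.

−76.2 dBm

Sensitivity = −174 + 10 log₁₀(B) + NF + SNR_min
= −174 + 78.34 + 11.1 + 8.39
= −76.17 dBm → −76.2 dBm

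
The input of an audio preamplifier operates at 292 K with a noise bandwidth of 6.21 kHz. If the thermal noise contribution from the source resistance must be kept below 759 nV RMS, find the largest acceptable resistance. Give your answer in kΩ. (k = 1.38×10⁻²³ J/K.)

Johnson–Nyquist: V_n = √(4kTRB) ⇒ R = V_n² / (4kTB)
4kTB = 4 × 1.38×10⁻²³ × 292 × 6.21×10³ = 1.00×10⁻¹⁶
R = (7.59×10⁻⁷)² / 1.00×10⁻¹⁶ = 5.76×10³ Ω = 5.76 kΩ

5.76 kΩ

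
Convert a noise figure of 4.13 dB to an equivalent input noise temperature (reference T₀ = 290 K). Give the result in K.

461 K

F = 10^(4.13/10) = 2.58821
T_e = (F − 1)·T₀ = (2.58821 − 1) × 290 = 461 K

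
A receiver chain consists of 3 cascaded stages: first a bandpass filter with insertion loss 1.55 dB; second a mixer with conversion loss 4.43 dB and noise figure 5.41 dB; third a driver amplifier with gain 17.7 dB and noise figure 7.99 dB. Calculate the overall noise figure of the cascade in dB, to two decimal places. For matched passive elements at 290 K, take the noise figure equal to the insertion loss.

Convert to linear (a loss of L dB is a gain of −L dB): F_i = 10^(NF_i/10), G_i = 10^(G_i,dB/10)
  Stage 1: F_1 = 10^(1.55/10) = 1.429, G_1 = 10^(−1.55/10) = 0.6998
  Stage 2: F_2 = 10^(5.41/10) = 3.475, G_2 = 10^(−4.43/10) = 0.3606
  Stage 3: F_3 = 10^(7.99/10) = 6.295, G_3 = 10^(17.7/10) = 58.88
Friis cascade:
  F = 1.429 + (3.475 − 1)/0.6998 + (6.295 − 1)/0.2523 = 25.95
NF = 10 log₁₀(25.95) = 14.14 dB

14.14 dB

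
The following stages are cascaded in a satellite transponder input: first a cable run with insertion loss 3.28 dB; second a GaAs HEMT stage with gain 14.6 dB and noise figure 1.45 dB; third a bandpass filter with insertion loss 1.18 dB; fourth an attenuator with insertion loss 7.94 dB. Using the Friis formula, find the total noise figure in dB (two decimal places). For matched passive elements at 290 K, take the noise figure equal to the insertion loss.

Convert to linear (a loss of L dB is a gain of −L dB): F_i = 10^(NF_i/10), G_i = 10^(G_i,dB/10)
  Stage 1: F_1 = 10^(3.28/10) = 2.128, G_1 = 10^(−3.28/10) = 0.4699
  Stage 2: F_2 = 10^(1.45/10) = 1.396, G_2 = 10^(14.6/10) = 28.84
  Stage 3: F_3 = 10^(1.18/10) = 1.312, G_3 = 10^(−1.18/10) = 0.7621
  Stage 4: F_4 = 10^(7.94/10) = 6.223, G_4 = 10^(−7.94/10) = 0.1607
Friis cascade:
  F = 2.128 + (1.396 − 1)/0.4699 + (1.312 − 1)/13.55 + (6.223 − 1)/10.33 = 3.500
NF = 10 log₁₀(3.500) = 5.44 dB

5.44 dB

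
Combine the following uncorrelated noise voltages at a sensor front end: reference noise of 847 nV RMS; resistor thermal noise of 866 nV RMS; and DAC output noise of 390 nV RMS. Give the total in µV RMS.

1.27 µV

Uncorrelated sources add in power (mean-square): V_tot = √(ΣV_i²)
V_tot = √[(8.47×10⁻⁷)² + (8.66×10⁻⁷)² + (3.90×10⁻⁷)²] = 1.27×10⁻⁶ V = 1.27 µV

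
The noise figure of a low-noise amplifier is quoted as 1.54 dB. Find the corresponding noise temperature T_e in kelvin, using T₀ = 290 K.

F = 10^(1.54/10) = 1.42561
T_e = (F − 1)·T₀ = (1.42561 − 1) × 290 = 123 K

123 K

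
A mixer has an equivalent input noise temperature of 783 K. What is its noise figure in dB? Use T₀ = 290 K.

5.68 dB

F = 1 + T_e/T₀ = 1 + 783/290 = 3.7
NF = 10 log₁₀(3.7) = 5.68 dB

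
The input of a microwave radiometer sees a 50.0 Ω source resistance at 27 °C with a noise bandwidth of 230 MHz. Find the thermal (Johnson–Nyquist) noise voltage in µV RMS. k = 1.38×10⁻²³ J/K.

T = 27 °C + 273.15 = 300.15 K
V_n = √(4kTRB)
4kTRB = 4 × 1.38×10⁻²³ × 300.15 × 5.00×10¹ × 2.30×10⁸ = 1.91×10⁻¹⁰ V²
V_n = √(1.91×10⁻¹⁰) = 1.38×10⁻⁵ V = 13.8 µV

13.8 µV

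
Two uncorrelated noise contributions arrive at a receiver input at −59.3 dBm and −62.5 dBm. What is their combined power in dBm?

Convert to linear, add, convert back:
P₁ = 1.17×10⁻⁹ W, P₂ = 5.62×10⁻¹⁰ W
P_tot = 1.74×10⁻⁹ W → 10 log₁₀(P_tot / 10⁻³) = −57.6 dBm

−57.6 dBm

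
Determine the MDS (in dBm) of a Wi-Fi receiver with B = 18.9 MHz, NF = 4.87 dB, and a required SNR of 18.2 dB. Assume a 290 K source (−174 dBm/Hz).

Sensitivity = −174 + 10 log₁₀(B) + NF + SNR_min
= −174 + 72.76 + 4.87 + 18.2
= −78.17 dBm → −78.2 dBm

−78.2 dBm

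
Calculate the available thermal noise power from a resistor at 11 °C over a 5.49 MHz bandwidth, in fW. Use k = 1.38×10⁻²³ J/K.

T = 11 °C + 273.15 = 284.15 K
P_n = kTB = 1.38×10⁻²³ × 284.15 × 5.49×10⁶ = 2.15×10⁻¹⁴ W = 21.5 fW

21.5 fW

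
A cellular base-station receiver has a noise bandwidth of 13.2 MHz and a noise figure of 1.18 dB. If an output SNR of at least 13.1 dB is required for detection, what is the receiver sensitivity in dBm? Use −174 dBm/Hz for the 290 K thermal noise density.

−88.5 dBm

Sensitivity = −174 + 10 log₁₀(B) + NF + SNR_min
= −174 + 71.21 + 1.18 + 13.1
= −88.51 dBm → −88.5 dBm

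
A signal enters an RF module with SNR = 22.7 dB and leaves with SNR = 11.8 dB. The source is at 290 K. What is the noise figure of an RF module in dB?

10.9 dB

NF (dB) = SNR_in(dB) − SNR_out(dB) when the source is at T₀
NF = 22.7 − 11.8 = 10.9 dB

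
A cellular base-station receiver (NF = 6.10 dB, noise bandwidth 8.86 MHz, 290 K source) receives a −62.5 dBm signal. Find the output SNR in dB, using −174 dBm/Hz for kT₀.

Noise floor: N = −174 + 10 log₁₀(B) + NF
10 log₁₀(8.86×10⁶) = 69.47 dB
N = −174 + 69.47 + 6.10 = −98.43 dBm
SNR = P_sig − N = −62.5 − (−98.43) = 35.93 dB → 35.9 dB

35.9 dB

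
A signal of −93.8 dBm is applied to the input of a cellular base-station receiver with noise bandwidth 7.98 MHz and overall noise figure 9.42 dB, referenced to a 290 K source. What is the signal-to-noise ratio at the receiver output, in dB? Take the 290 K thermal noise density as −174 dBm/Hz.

1.8 dB

Noise floor: N = −174 + 10 log₁₀(B) + NF
10 log₁₀(7.98×10⁶) = 69.02 dB
N = −174 + 69.02 + 9.42 = −95.56 dBm
SNR = P_sig − N = −93.8 − (−95.56) = 1.76 dB → 1.8 dB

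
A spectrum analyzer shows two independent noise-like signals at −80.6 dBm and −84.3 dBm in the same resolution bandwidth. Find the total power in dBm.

−79.1 dBm

Convert to linear, add, convert back:
P₁ = 8.71×10⁻¹² W, P₂ = 3.72×10⁻¹² W
P_tot = 1.24×10⁻¹¹ W → 10 log₁₀(P_tot / 10⁻³) = −79.1 dBm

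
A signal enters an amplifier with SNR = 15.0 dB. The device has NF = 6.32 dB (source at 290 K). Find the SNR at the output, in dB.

8.68 dB

By definition F = SNR_in/SNR_out, so in dB: SNR_out = SNR_in − NF
SNR_out = 15.0 − 6.32 = 8.68 dB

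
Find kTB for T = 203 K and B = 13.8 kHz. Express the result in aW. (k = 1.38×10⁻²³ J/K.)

P_n = kTB = 1.38×10⁻²³ × 203 × 1.38×10⁴ = 3.87×10⁻¹⁷ W = 38.7 aW

38.7 aW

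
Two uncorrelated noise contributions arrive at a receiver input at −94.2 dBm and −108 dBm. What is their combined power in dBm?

Convert to linear, add, convert back:
P₁ = 3.80×10⁻¹³ W, P₂ = 1.58×10⁻¹⁴ W
P_tot = 3.96×10⁻¹³ W → 10 log₁₀(P_tot / 10⁻³) = −94.0 dBm

−94.0 dBm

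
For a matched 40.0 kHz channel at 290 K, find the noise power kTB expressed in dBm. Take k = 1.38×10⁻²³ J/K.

−128.0 dBm

P_n = kTB = 1.38×10⁻²³ × 290 × 4.00×10⁴ = 1.60×10⁻¹⁶ W
In dBm: 10 log₁₀(1.60×10⁻¹⁶ / 10⁻³) = −128.0 dBm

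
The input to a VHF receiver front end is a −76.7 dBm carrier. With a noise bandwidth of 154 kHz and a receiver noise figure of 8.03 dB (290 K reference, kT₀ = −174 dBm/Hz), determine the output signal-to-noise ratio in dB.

Noise floor: N = −174 + 10 log₁₀(B) + NF
10 log₁₀(1.54×10⁵) = 51.88 dB
N = −174 + 51.88 + 8.03 = −114.09 dBm
SNR = P_sig − N = −76.7 − (−114.09) = 37.39 dB → 37.4 dB

37.4 dB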